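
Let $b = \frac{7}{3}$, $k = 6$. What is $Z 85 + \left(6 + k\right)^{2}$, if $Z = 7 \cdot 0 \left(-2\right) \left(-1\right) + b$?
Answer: $\frac{1027}{3} \approx 342.33$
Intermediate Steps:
$b = \frac{7}{3}$ ($b = 7 \cdot \frac{1}{3} = \frac{7}{3} \approx 2.3333$)
$Z = \frac{7}{3}$ ($Z = 7 \cdot 0 \left(-2\right) \left(-1\right) + \frac{7}{3} = 7 \cdot 0 \left(-1\right) + \frac{7}{3} = 7 \cdot 0 + \frac{7}{3} = 0 + \frac{7}{3} = \frac{7}{3} \approx 2.3333$)
$Z 85 + \left(6 + k\right)^{2} = \frac{7}{3} \cdot 85 + \left(6 + 6\right)^{2} = \frac{595}{3} + 12^{2} = \frac{595}{3} + 144 = \frac{1027}{3}$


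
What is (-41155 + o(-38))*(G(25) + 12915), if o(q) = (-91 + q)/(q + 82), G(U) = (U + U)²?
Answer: -27915778835/44 ≈ -6.3445e+8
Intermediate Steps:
G(U) = 4*U² (G(U) = (2*U)² = 4*U²)
o(q) = (-91 + q)/(82 + q)
(-41155 + o(-38))*(G(25) + 12915) = (-41155 + (-91 - 38)/(82 - 38))*(4*25² + 12915) = (-41155 - 129/44)*(4*625 + 12915) = (-41155 + (1/44)*(-129))*(2500 + 12915) = (-41155 - 129/44)*15415 = -1810949/44*15415 = -27915778835/44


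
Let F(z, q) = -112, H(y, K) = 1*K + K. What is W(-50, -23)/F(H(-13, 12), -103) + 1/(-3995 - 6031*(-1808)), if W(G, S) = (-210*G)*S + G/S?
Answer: 6292847474261/2918448288 ≈ 2156.2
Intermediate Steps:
W(G, S) = G/S - 210*G*S (W(G, S) = -210*G*S + G/S = G/S - 210*G*S)
H(y, K) = 2*K (H(y, K) = K + K = 2*K)
W(-50, -23)/F(H(-13, 12), -103) + 1/(-3995 - 6031*(-1808)) = (-50/(-23) - 210*(-50)*(-23))/(-112) + 1/(-3995 - 6031*(-1808)) = (-50*(-1/23) - 241500)*(-1/112) - 1/1808/(-10026) = (50/23 - 241500)*(-1/112) - 1/10026*(-1/1808) = -5554450/23*(-1/112) + 1/18127008 = 2777225/1288 + 1/18127008 = 6292847474261/2918448288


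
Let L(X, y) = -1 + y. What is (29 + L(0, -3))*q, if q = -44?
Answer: -1100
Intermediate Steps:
(29 + L(0, -3))*q = (29 + (-1 - 3))*(-44) = (29 - 4)*(-44) = 25*(-44) = -1100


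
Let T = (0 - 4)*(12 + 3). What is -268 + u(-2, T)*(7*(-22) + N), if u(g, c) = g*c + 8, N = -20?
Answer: -22540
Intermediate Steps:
T = -60 (T = -4*15 = -60)
u(g, c) = 8 + c*g (u(g, c) = c*g + 8 = 8 + c*g)
-268 + u(-2, T)*(7*(-22) + N) = -268 + (8 - 60*(-2))*(7*(-22) - 20) = -268 + (8 + 120)*(-154 - 20) = -268 + 128*(-174) = -268 - 22272 = -22540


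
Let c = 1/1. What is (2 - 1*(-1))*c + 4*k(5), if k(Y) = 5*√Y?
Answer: 3 + 20*√5 ≈ 47.721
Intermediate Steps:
c = 1
(2 - 1*(-1))*c + 4*k(5) = (2 - 1*(-1))*1 + 4*(5*√5) = (2 + 1)*1 + 20*√5 = 3*1 + 20*√5 = 3 + 20*√5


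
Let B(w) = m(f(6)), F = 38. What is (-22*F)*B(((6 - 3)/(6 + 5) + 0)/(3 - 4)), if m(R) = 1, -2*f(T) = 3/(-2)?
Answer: -836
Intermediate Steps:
f(T) = 3/4 (f(T) = -3/(2*(-2)) = -3*(-1)/(2*2) = -1/2*(-3/2) = 3/4)
B(w) = 1
(-22*F)*B(((6 - 3)/(6 + 5) + 0)/(3 - 4)) = -22*38*1 = -836*1 = -836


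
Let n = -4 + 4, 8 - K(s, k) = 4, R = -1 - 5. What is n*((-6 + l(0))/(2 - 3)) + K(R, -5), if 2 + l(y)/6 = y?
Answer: 4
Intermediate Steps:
l(y) = -12 + 6*y
R = -6
K(s, k) = 4 (K(s, k) = 8 - 1*4 = 8 - 4 = 4)
n = 0
n*((-6 + l(0))/(2 - 3)) + K(R, -5) = 0*((-6 + (-12 + 6*0))/(2 - 3)) + 4 = 0*((-6 + (-12 + 0))/(-1)) + 4 = 0*((-6 - 12)*(-1)) + 4 = 0*(-18*(-1)) + 4 = 0*18 + 4 = 0 + 4 = 4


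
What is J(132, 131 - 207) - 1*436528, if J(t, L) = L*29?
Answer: -438732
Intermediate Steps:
J(t, L) = 29*L
J(132, 131 - 207) - 1*436528 = 29*(131 - 207) - 1*436528 = 29*(-76) - 436528 = -2204 - 436528 = -438732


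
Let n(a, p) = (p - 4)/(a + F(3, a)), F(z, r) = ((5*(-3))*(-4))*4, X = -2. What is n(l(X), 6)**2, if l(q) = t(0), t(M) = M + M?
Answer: 1/14400 ≈ 6.9444e-5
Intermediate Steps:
t(M) = 2*M
F(z, r) = 240 (F(z, r) = -15*(-4)*4 = 60*4 = 240)
l(q) = 0 (l(q) = 2*0 = 0)
n(a, p) = (-4 + p)/(240 + a) (n(a, p) = (p - 4)/(a + 240) = (-4 + p)/(240 + a))
n(l(X), 6)**2 = ((-4 + 6)/(240 + 0))**2 = (2/240)**2 = ((1/240)*2)**2 = (1/120)**2 = 1/14400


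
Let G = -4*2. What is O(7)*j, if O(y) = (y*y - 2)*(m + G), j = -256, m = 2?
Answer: 72192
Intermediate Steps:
G = -8
O(y) = 12 - 6*y**2 (O(y) = (y*y - 2)*(2 - 8) = (y**2 - 2)*(-6) = (-2 + y**2)*(-6) = 12 - 6*y**2)
O(7)*j = (12 - 6*7**2)*(-256) = (12 - 6*49)*(-256) = (12 - 294)*(-256) = -282*(-256) = 72192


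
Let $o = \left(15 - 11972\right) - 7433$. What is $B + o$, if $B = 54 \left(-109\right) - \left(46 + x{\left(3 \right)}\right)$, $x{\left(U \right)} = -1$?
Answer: $-25321$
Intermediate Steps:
$o = -19390$ ($o = -11957 - 7433 = -19390$)
$B = -5931$ ($B = 54 \left(-109\right) - 45 = -5886 + \left(-46 + 1\right) = -5886 - 45 = -5931$)
$B + o = -5931 - 19390 = -25321$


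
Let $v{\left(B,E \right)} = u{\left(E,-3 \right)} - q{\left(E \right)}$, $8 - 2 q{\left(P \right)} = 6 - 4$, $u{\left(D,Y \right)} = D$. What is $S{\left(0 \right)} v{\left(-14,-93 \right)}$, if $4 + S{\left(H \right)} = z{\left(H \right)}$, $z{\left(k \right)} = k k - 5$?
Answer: $864$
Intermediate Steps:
$q{\left(P \right)} = 3$ ($q{\left(P \right)} = 4 - \frac{6 - 4}{2} = 4 - 1 = 3$)
$v{\left(B,E \right)} = -3 + E$ ($v{\left(B,E \right)} = E - 3 = -3 + E$)
$z{\left(k \right)} = -5 + k^{2}$ ($z{\left(k \right)} = k^{2} - 5 = -5 + k^{2}$)
$S{\left(H \right)} = -9 + H^{2}$ ($S{\left(H \right)} = -4 + \left(-5 + H^{2}\right) = -9 + H^{2}$)
$S{\left(0 \right)} v{\left(-14,-93 \right)} = \left(-9 + 0^{2}\right) \left(-3 - 93\right) = \left(-9 + 0\right) \left(-96\right) = \left(-9\right) \left(-96\right) = 864$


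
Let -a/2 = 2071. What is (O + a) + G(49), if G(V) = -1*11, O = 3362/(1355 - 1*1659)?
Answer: -632937/152 ≈ -4164.1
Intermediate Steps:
a = -4142 (a = -2*2071 = -4142)
O = -1681/152 (O = 3362/(1355 - 1659) = 3362/(-304) = 3362*(-1/304) = -1681/152 ≈ -11.059)
G(V) = -11
(O + a) + G(49) = (-1681/152 - 4142) - 11 = -631265/152 - 11 = -632937/152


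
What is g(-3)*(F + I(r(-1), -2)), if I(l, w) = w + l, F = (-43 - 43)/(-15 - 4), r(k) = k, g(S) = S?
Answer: -87/19 ≈ -4.5789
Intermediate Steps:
F = 86/19 (F = -86/(-19) = -86*(-1/19) = 86/19 ≈ 4.5263)
I(l, w) = l + w
g(-3)*(F + I(r(-1), -2)) = -3*(86/19 + (-1 - 2)) = -3*(86/19 - 3) = -3*29/19 = -87/19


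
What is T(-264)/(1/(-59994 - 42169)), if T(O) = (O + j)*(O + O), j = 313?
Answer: 2643161136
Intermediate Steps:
T(O) = 2*O*(313 + O) (T(O) = (O + 313)*(O + O) = (313 + O)*(2*O) = 2*O*(313 + O))
T(-264)/(1/(-59994 - 42169)) = (2*(-264)*(313 - 264))/(1/(-59994 - 42169)) = (2*(-264)*49)/(1/(-102163)) = -25872/(-1/102163) = -25872*(-102163) = 2643161136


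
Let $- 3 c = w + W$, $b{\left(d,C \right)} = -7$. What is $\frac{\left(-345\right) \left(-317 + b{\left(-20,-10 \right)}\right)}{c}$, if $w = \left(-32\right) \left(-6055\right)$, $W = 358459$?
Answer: $- \frac{111780}{184073} \approx -0.60726$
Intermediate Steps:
$w = 193760$
$c = -184073$ ($c = - \frac{193760 + 358459}{3} = \left(- \frac{1}{3}\right) 552219 = -184073$)
$\frac{\left(-345\right) \left(-317 + b{\left(-20,-10 \right)}\right)}{c} = \frac{\left(-345\right) \left(-317 - 7\right)}{-184073} = \left(-345\right) \left(-324\right) \left(- \frac{1}{184073}\right) = 111780 \left(- \frac{1}{184073}\right) = - \frac{111780}{184073}$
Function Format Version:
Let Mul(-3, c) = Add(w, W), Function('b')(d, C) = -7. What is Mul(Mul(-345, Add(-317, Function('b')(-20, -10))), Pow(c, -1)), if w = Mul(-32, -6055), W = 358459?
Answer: Rational(-111780, 184073) ≈ -0.60726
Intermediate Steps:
w = 193760
c = -184073 (c = Mul(Rational(-1, 3), Add(193760, 358459)) = Mul(Rational(-1, 3), 552219) = -184073)
Mul(Mul(-345, Add(-317, Function('b')(-20, -10))), Pow(c, -1)) = Mul(Mul(-345, Add(-317, -7)), Pow(-184073, -1)) = Mul(Mul(-345, -324), Rational(-1, 184073)) = Mul(111780, Rational(-1, 184073)) = Rational(-111780, 184073)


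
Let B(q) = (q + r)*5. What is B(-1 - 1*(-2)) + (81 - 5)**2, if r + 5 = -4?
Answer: 5736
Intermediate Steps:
r = -9 (r = -5 - 4 = -9)
B(q) = -45 + 5*q (B(q) = (q - 9)*5 = (-9 + q)*5 = -45 + 5*q)
B(-1 - 1*(-2)) + (81 - 5)**2 = (-45 + 5*(-1 - 1*(-2))) + (81 - 5)**2 = (-45 + 5*(-1 + 2)) + 76**2 = (-45 + 5*1) + 5776 = (-45 + 5) + 5776 = -40 + 5776 = 5736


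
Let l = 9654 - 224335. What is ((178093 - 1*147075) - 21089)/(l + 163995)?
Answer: -9929/50686 ≈ -0.19589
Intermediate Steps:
l = -214681
((178093 - 1*147075) - 21089)/(l + 163995) = ((178093 - 1*147075) - 21089)/(-214681 + 163995) = ((178093 - 147075) - 21089)/(-50686) = (31018 - 21089)*(-1/50686) = 9929*(-1/50686) = -9929/50686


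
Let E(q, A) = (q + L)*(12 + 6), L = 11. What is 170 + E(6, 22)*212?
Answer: 65042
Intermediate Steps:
E(q, A) = 198 + 18*q (E(q, A) = (q + 11)*(12 + 6) = (11 + q)*18 = 198 + 18*q)
170 + E(6, 22)*212 = 170 + (198 + 18*6)*212 = 170 + (198 + 108)*212 = 170 + 306*212 = 170 + 64872 = 65042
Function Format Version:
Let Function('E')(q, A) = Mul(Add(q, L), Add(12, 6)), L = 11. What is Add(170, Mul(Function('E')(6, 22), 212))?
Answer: 65042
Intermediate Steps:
Function('E')(q, A) = Add(198, Mul(18, q)) (Function('E')(q, A) = Mul(Add(q, 11), Add(12, 6)) = Mul(Add(11, q), 18) = Add(198, Mul(18, q)))
Add(170, Mul(Function('E')(6, 22), 212)) = Add(170, Mul(Add(198, Mul(18, 6)), 212)) = Add(170, Mul(Add(198, 108), 212)) = Add(170, Mul(306, 212)) = Add(170, 64872) = 65042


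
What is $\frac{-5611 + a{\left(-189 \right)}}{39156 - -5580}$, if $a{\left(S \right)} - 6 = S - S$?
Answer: $- \frac{5605}{44736} \approx -0.12529$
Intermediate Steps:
$a{\left(S \right)} = 6$ ($a{\left(S \right)} = 6 + \left(S - S\right) = 6 + 0 = 6$)
$\frac{-5611 + a{\left(-189 \right)}}{39156 - -5580} = \frac{-5611 + 6}{39156 - -5580} = - \frac{5605}{39156 + 5580} = - \frac{5605}{44736}$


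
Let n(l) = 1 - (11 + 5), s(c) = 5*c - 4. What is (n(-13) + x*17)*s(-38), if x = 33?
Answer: -105924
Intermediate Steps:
s(c) = -4 + 5*c
n(l) = -15 (n(l) = 1 - 1*16 = 1 - 16 = -15)
(n(-13) + x*17)*s(-38) = (-15 + 33*17)*(-4 + 5*(-38)) = (-15 + 561)*(-4 - 190) = 546*(-194) = -105924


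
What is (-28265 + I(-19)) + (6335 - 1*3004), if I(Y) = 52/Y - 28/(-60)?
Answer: -7106837/285 ≈ -24936.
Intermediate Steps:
I(Y) = 7/15 + 52/Y (I(Y) = 52/Y - 28*(-1/60) = 52/Y + 7/15 = 7/15 + 52/Y)
(-28265 + I(-19)) + (6335 - 1*3004) = (-28265 + (7/15 + 52/(-19))) + (6335 - 1*3004) = (-28265 + (7/15 + 52*(-1/19))) + (6335 - 3004) = (-28265 + (7/15 - 52/19)) + 3331 = (-28265 - 647/285) + 3331 = -8056172/285 + 3331 = -7106837/285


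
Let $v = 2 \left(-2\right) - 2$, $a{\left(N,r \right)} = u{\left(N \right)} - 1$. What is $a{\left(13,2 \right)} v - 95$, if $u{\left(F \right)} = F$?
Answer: $-167$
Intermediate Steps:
$a{\left(N,r \right)} = -1 + N$ ($a{\left(N,r \right)} = N - 1 = -1 + N$)
$v = -6$ ($v = -4 - 2 = -6$)
$a{\left(13,2 \right)} v - 95 = \left(-1 + 13\right) \left(-6\right) - 95 = 12 \left(-6\right) - 95 = -72 - 95 = -167$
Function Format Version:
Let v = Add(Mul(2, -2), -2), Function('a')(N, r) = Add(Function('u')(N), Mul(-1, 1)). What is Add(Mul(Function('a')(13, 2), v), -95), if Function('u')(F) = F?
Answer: -167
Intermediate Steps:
Function('a')(N, r) = Add(-1, N) (Function('a')(N, r) = Add(N, Mul(-1, 1)) = Add(N, -1) = Add(-1, N))
v = -6 (v = Add(-4, -2) = -6)
Add(Mul(Function('a')(13, 2), v), -95) = Add(Mul(Add(-1, 13), -6), -95) = Add(Mul(12, -6), -95) = Add(-72, -95) = -167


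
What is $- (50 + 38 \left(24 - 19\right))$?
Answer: $-240$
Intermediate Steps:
$- (50 + 38 \left(24 - 19\right)) = - (50 + 38 \cdot 5) = - (50 + 190) = \left(-1\right) 240 = -240$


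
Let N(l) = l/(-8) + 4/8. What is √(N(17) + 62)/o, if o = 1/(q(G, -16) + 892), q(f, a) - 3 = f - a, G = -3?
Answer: 227*√966 ≈ 7055.3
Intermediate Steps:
q(f, a) = 3 + f - a (q(f, a) = 3 + (f - a) = 3 + f - a)
N(l) = ½ - l/8 (N(l) = l*(-⅛) + 4*(⅛) = -l/8 + ½ = ½ - l/8)
o = 1/908 (o = 1/((3 - 3 - 1*(-16)) + 892) = 1/((3 - 3 + 16) + 892) = 1/(16 + 892) = 1/908 ≈ 0.0011013)
√(N(17) + 62)/o = √((½ - ⅛*17) + 62)/(1/908) = √((½ - 17/8) + 62)*908 = √(-13/8 + 62)*908 = √(483/8)*908 = (√966/4)*908 = 227*√966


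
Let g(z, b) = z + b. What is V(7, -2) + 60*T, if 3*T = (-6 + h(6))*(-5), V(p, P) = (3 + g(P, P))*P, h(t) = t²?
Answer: -2998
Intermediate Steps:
g(z, b) = b + z
V(p, P) = P*(3 + 2*P) (V(p, P) = (3 + (P + P))*P = (3 + 2*P)*P = P*(3 + 2*P))
T = -50 (T = ((-6 + 6²)*(-5))/3 = ((-6 + 36)*(-5))/3 = (30*(-5))/3 = (⅓)*(-150) = -50)
V(7, -2) + 60*T = -2*(3 + 2*(-2)) + 60*(-50) = -2*(3 - 4) - 3000 = -2*(-1) - 3000 = 2 - 3000 = -2998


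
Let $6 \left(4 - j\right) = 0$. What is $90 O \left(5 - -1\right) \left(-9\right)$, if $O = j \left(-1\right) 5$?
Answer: $97200$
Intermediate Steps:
$j = 4$ ($j = 4 - 0 = 4 + 0 = 4$)
$O = -20$ ($O = 4 \left(-1\right) 5 = \left(-4\right) 5 = -20$)
$90 O \left(5 - -1\right) \left(-9\right) = 90 \left(-20\right) \left(5 - -1\right) \left(-9\right) = - 1800 \left(5 + 1\right) \left(-9\right) = - 1800 \cdot 6 \left(-9\right) = \left(-1800\right) \left(-54\right) = 97200$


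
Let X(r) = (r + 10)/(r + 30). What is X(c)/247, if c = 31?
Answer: 41/15067 ≈ 0.0027212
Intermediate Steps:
X(r) = (10 + r)/(30 + r)
X(c)/247 = ((10 + 31)/(30 + 31))/247 = (41/61)*(1/247) = 41/15067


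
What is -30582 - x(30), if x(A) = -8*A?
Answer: -30342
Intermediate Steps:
-30582 - x(30) = -30582 - (-8)*30 = -30582 - 1*(-240) = -30582 + 240 = -30342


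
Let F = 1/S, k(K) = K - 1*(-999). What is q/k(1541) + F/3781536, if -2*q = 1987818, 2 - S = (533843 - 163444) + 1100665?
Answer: -1382247611559672107/3532424933632320 ≈ -391.30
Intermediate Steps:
S = -1471062 (S = 2 - ((533843 - 163444) + 1100665) = 2 - (370399 + 1100665) = 2 - 1*1471064 = 2 - 1471064 = -1471062)
k(K) = 999 + K (k(K) = K + 999 = 999 + K)
q = -993909 (q = -½*1987818 = -993909)
F = -1/1471062 (F = 1/(-1471062) = -1/1471062 ≈ -6.7978e-7)
q/k(1541) + F/3781536 = -993909/(999 + 1541) - 1/1471062/3781536 = -993909/2540 - 1/1471062*1/3781536 = -993909*1/2540 - 1/5562873911232 = -993909/2540 - 1/5562873911232 = -1382247611559672107/3532424933632320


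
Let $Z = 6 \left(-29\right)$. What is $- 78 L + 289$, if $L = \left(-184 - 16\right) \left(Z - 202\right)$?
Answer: $-5865311$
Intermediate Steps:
$Z = -174$
$L = 75200$ ($L = \left(-184 - 16\right) \left(-174 - 202\right) = \left(-200\right) \left(-376\right) = 75200$)
$- 78 L + 289 = \left(-78\right) 75200 + 289 = -5865600 + 289 = -5865311$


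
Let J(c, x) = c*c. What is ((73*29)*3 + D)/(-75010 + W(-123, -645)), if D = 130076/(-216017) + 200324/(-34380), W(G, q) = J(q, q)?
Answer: 11779750145768/633150995206725 ≈ 0.018605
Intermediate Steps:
J(c, x) = c²
W(G, q) = q²
D = -11936350597/1856666115 (D = 130076*(-1/216017) + 200324*(-1/34380) = -130076/216017 - 50081/8595 = -11936350597/1856666115 ≈ -6.4289)
((73*29)*3 + D)/(-75010 + W(-123, -645)) = ((73*29)*3 - 11936350597/1856666115)/(-75010 + (-645)²) = (2117*3 - 11936350597/1856666115)/(-75010 + 416025) = (6351 - 11936350597/1856666115)/341015 = (11779750145768/1856666115)*(1/341015) = 11779750145768/633150995206725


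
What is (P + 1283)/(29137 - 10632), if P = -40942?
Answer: -39659/18505 ≈ -2.1432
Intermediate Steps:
(P + 1283)/(29137 - 10632) = (-40942 + 1283)/(29137 - 10632) = -39659/18505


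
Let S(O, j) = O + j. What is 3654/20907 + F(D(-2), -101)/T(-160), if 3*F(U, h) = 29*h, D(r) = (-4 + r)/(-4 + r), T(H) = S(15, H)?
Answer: 240713/34845 ≈ 6.9081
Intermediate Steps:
T(H) = 15 + H
D(r) = 1
F(U, h) = 29*h/3 (F(U, h) = (29*h)/3 = 29*h/3)
3654/20907 + F(D(-2), -101)/T(-160) = 3654/20907 + ((29/3)*(-101))/(15 - 160) = 3654*(1/20907) - 2929/3/(-145) = 406/2323 - 2929/3*(-1/145) = 406/2323 + 101/15 = 240713/34845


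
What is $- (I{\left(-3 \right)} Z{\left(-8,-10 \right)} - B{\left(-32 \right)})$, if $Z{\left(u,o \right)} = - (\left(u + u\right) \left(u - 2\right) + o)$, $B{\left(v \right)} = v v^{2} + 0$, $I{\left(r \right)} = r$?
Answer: $-33218$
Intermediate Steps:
$B{\left(v \right)} = v^{3}$ ($B{\left(v \right)} = v^{3} + 0 = v^{3}$)
$Z{\left(u,o \right)} = - o - 2 u \left(-2 + u\right)$ ($Z{\left(u,o \right)} = - (2 u \left(-2 + u\right) + o) = - (o + 2 u \left(-2 + u\right)) = - o - 2 u \left(-2 + u\right)$)
$- (I{\left(-3 \right)} Z{\left(-8,-10 \right)} - B{\left(-32 \right)}) = - (- 3 \left(\left(-1\right) \left(-10\right) - 2 \left(-8\right)^{2} + 4 \left(-8\right)\right) - \left(-32\right)^{3}) = - (- 3 \left(10 - 128 - 32\right) - -32768) = - (- 3 \left(10 - 128 - 32\right) + 32768) = - (\left(-3\right) \left(-150\right) + 32768) = - (450 + 32768) = \left(-1\right) 33218 = -33218$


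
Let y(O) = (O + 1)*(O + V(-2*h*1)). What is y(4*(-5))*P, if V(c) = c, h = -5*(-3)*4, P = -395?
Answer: -1050700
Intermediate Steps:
h = 60 (h = 15*4 = 60)
y(O) = (1 + O)*(-120 + O) (y(O) = (O + 1)*(O - 2*60*1) = (1 + O)*(O - 120*1) = (1 + O)*(O - 120) = (1 + O)*(-120 + O))
y(4*(-5))*P = (-120 + (4*(-5))² - 476*(-5))*(-395) = (-120 + (-20)² - 119*(-20))*(-395) = (-120 + 400 + 2380)*(-395) = 2660*(-395) = -1050700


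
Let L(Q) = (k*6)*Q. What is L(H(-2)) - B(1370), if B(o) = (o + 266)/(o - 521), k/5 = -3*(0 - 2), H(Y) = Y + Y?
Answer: -612916/849 ≈ -721.93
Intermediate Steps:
H(Y) = 2*Y
k = 30 (k = 5*(-3*(0 - 2)) = 5*(-3*(-2)) = 5*6 = 30)
B(o) = (266 + o)/(-521 + o)
L(Q) = 180*Q (L(Q) = (30*6)*Q = 180*Q)
L(H(-2)) - B(1370) = 180*(2*(-2)) - (266 + 1370)/(-521 + 1370) = 180*(-4) - 1636/849 = -720 - 1636/849 = -612916/849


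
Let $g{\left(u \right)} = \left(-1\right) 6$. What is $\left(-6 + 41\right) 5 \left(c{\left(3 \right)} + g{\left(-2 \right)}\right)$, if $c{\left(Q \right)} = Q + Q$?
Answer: $0$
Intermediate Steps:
$g{\left(u \right)} = -6$
$c{\left(Q \right)} = 2 Q$
$\left(-6 + 41\right) 5 \left(c{\left(3 \right)} + g{\left(-2 \right)}\right) = \left(-6 + 41\right) 5 \left(2 \cdot 3 - 6\right) = 35 \cdot 5 \left(6 - 6\right) = 35 \cdot 5 \cdot 0 = 35 \cdot 0 = 0$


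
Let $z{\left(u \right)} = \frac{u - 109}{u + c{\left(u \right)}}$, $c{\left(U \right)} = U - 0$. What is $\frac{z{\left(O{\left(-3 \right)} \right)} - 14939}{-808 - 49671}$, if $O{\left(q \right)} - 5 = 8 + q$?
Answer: $\frac{298879}{1009580} \approx 0.29604$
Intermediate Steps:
$c{\left(U \right)} = U$ ($c{\left(U \right)} = U + 0 = U$)
$O{\left(q \right)} = 13 + q$ ($O{\left(q \right)} = 5 + \left(8 + q\right) = 13 + q$)
$z{\left(u \right)} = \frac{-109 + u}{2 u}$ ($z{\left(u \right)} = \frac{u - 109}{u + u} = \frac{-109 + u}{2 u}$)
$\frac{z{\left(O{\left(-3 \right)} \right)} - 14939}{-808 - 49671} = \frac{\frac{-109 + \left(13 - 3\right)}{2 \left(13 - 3\right)} - 14939}{-808 - 49671} = \frac{\frac{-109 + 10}{2 \cdot 10} - 14939}{-50479} = \left(\frac{1}{2} \cdot \frac{1}{10} \left(-99\right) - 14939\right) \left(- \frac{1}{50479}\right) = \left(- \frac{99}{20} - 14939\right) \left(- \frac{1}{50479}\right) = \left(- \frac{298879}{20}\right) \left(- \frac{1}{50479}\right) = \frac{298879}{1009580}$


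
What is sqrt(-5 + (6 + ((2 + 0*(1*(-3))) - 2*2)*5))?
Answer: 3*I ≈ 3.0*I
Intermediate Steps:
sqrt(-5 + (6 + ((2 + 0*(1*(-3))) - 2*2)*5)) = sqrt(-5 + (6 + ((2 + 0*(-3)) - 4)*5)) = sqrt(-5 + (6 + ((2 + 0) - 4)*5)) = sqrt(-5 + (6 + (2 - 4)*5)) = sqrt(-5 + (6 - 2*5)) = sqrt(-5 + (6 - 10)) = sqrt(-5 - 4) = sqrt(-9) = 3*I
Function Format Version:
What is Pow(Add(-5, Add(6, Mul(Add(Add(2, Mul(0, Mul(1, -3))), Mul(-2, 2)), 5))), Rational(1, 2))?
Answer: Mul(3, I) ≈ Mul(3.0000, I)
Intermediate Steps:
Pow(Add(-5, Add(6, Mul(Add(Add(2, Mul(0, Mul(1, -3))), Mul(-2, 2)), 5))), Rational(1, 2)) = Pow(Add(-5, Add(6, Mul(Add(Add(2, Mul(0, -3)), -4), 5))), Rational(1, 2)) = Pow(Add(-5, Add(6, Mul(Add(Add(2, 0), -4), 5))), Rational(1, 2)) = Pow(Add(-5, Add(6, Mul(Add(2, -4), 5))), Rational(1, 2)) = Pow(Add(-5, Add(6, Mul(-2, 5))), Rational(1, 2)) = Pow(Add(-5, Add(6, -10)), Rational(1, 2)) = Pow(Add(-5, -4), Rational(1, 2)) = Pow(-9, Rational(1, 2)) = Mul(3, I)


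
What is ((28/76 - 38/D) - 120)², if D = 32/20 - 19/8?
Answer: 1729145889/346921 ≈ 4984.3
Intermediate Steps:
D = -31/40 (D = 32*(1/20) - 19*⅛ = 8/5 - 19/8 = -31/40 ≈ -0.77500)
((28/76 - 38/D) - 120)² = ((28/76 - 38/(-31/40)) - 120)² = ((28*(1/76) - 38*(-40/31)) - 120)² = ((7/19 + 1520/31) - 120)² = (29097/589 - 120)² = (-41583/589)² = 1729145889/346921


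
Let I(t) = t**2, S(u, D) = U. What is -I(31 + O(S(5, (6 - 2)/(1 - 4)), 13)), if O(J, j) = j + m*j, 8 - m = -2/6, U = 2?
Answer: -208849/9 ≈ -23205.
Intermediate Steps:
m = 25/3 (m = 8 - (-2)/6 = 8 - 1*(-1/3) = 8 + 1/3 = 25/3 ≈ 8.3333)
S(u, D) = 2
O(J, j) = 28*j/3 (O(J, j) = j + 25*j/3 = 28*j/3)
-I(31 + O(S(5, (6 - 2)/(1 - 4)), 13)) = -(31 + (28/3)*13)**2 = -(31 + 364/3)**2 = -(457/3)**2 = -1*208849/9 = -208849/9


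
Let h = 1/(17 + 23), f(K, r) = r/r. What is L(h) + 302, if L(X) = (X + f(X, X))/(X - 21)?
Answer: 253337/839 ≈ 301.95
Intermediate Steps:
f(K, r) = 1
h = 1/40 ≈ 0.025000
L(X) = (1 + X)/(-21 + X) (L(X) = (X + 1)/(X - 21) = (1 + X)/(-21 + X))
L(h) + 302 = (1 + 1/40)/(-21 + 1/40) + 302 = (41/40)/(-839/40) + 302 = -40/839*41/40 + 302 = -41/839 + 302 = 253337/839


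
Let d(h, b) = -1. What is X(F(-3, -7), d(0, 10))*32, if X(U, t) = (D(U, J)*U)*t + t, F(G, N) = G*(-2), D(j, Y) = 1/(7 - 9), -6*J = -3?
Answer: 64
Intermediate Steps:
J = ½ (J = -⅙*(-3) = ½ ≈ 0.50000)
D(j, Y) = -½ (D(j, Y) = 1/(-2) = -½)
F(G, N) = -2*G
X(U, t) = t - U*t/2 (X(U, t) = (-U/2)*t + t = -U*t/2 + t = t - U*t/2)
X(F(-3, -7), d(0, 10))*32 = ((½)*(-1)*(2 - (-2)*(-3)))*32 = ((½)*(-1)*(2 - 1*6))*32 = ((½)*(-1)*(2 - 6))*32 = ((½)*(-1)*(-4))*32 = 2*32 = 64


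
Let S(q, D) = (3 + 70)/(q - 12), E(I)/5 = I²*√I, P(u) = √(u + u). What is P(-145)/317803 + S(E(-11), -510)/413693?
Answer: (-23199619*I - 4964316*√290 + 250284265*I*√3190)/(131472876479*(12*I + 605*√11)) ≈ -5.259e-10 + 5.3497e-5*I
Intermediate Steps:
P(u) = √2*√u (P(u) = √(2*u) = √2*√u)
E(I) = 5*I^(5/2) (E(I) = 5*(I²*√I) = 5*I^(5/2))
S(q, D) = 73/(-12 + q)
P(-145)/317803 + S(E(-11), -510)/413693 = (√2*√(-145))/317803 + (73/(-12 + 5*(-11)^(5/2)))/413693 = (√2*(I*√145))*(1/317803) + (73/(-12 + 5*(121*I*√11)))*(1/413693) = (I*√290)*(1/317803) + (73/(-12 + 605*I*√11))*(1/413693) = I*√290/317803 + 73/(413693*(-12 + 605*I*√11)) = 73/(413693*(-12 + 605*I*√11)) + I*√290/317803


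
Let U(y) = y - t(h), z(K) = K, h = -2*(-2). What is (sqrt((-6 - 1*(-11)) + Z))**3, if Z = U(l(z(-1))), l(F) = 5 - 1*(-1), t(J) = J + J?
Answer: 3*sqrt(3) ≈ 5.1962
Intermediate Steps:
h = 4
t(J) = 2*J
l(F) = 6 (l(F) = 5 + 1 = 6)
U(y) = -8 + y (U(y) = y - 2*4 = y - 1*8 = y - 8 = -8 + y)
Z = -2 (Z = -8 + 6 = -2)
(sqrt((-6 - 1*(-11)) + Z))**3 = (sqrt((-6 - 1*(-11)) - 2))**3 = (sqrt((-6 + 11) - 2))**3 = (sqrt(5 - 2))**3 = (sqrt(3))**3 = 3*sqrt(3)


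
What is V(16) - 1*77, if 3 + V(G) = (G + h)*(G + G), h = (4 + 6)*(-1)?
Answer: 112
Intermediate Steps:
h = -10 (h = 10*(-1) = -10)
V(G) = -3 + 2*G*(-10 + G) (V(G) = -3 + (G - 10)*(G + G) = -3 + (-10 + G)*(2*G) = -3 + 2*G*(-10 + G))
V(16) - 1*77 = (-3 - 20*16 + 2*16²) - 1*77 = (-3 - 320 + 2*256) - 77 = (-3 - 320 + 512) - 77 = 189 - 77 = 112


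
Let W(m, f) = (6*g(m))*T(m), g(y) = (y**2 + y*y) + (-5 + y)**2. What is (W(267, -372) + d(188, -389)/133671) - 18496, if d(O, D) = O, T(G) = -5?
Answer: -849500057488/133671 ≈ -6.3552e+6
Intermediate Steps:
g(y) = (-5 + y)**2 + 2*y**2 (g(y) = (y**2 + y**2) + (-5 + y)**2 = 2*y**2 + (-5 + y)**2 = (-5 + y)**2 + 2*y**2)
W(m, f) = -60*m**2 - 30*(-5 + m)**2 (W(m, f) = (6*((-5 + m)**2 + 2*m**2))*(-5) = (6*(-5 + m)**2 + 12*m**2)*(-5) = -60*m**2 - 30*(-5 + m)**2)
(W(267, -372) + d(188, -389)/133671) - 18496 = ((-750 - 90*267**2 + 300*267) + 188/133671) - 18496 = ((-750 - 90*71289 + 80100) + 188*(1/133671)) - 18496 = ((-750 - 6416010 + 80100) + 188/133671) - 18496 = (-6336660 + 188/133671) - 18496 = -847027678672/133671 - 18496 = -849500057488/133671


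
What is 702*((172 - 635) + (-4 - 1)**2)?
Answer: -307476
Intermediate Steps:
702*((172 - 635) + (-4 - 1)**2) = 702*(-463 + (-5)**2) = 702*(-463 + 25) = 702*(-438) = -307476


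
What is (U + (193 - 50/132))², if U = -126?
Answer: 19333609/4356 ≈ 4438.4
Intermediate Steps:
(U + (193 - 50/132))² = (-126 + (193 - 50/132))² = (-126 + (193 - 1*25/66))² = (-126 + (193 - 25/66))² = (-126 + 12713/66)² = (4397/66)² = 19333609/4356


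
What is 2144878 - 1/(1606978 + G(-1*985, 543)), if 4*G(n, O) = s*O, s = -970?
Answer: 6328679171676/2950601 ≈ 2.1449e+6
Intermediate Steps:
G(n, O) = -485*O/2 (G(n, O) = (-970*O)/4 = -485*O/2)
2144878 - 1/(1606978 + G(-1*985, 543)) = 2144878 - 1/(1606978 - 485/2*543) = 2144878 - 1/(1606978 - 263355/2) = 2144878 - 1/2950601/2 = 2144878 - 1*2/2950601 = 2144878 - 2/2950601 = 6328679171676/2950601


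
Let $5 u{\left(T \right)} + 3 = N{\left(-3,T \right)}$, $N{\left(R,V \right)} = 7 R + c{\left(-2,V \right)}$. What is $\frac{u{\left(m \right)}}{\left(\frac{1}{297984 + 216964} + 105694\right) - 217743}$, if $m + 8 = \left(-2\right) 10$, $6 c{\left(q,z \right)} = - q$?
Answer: $\frac{36561308}{865491126765} \approx 4.2243 \cdot 10^{-5}$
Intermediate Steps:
$c{\left(q,z \right)} = - \frac{q}{6}$ ($c{\left(q,z \right)} = \frac{\left(-1\right) q}{6} = - \frac{q}{6}$)
$N{\left(R,V \right)} = \frac{1}{3} + 7 R$ ($N{\left(R,V \right)} = 7 R - - \frac{1}{3} = 7 R + \frac{1}{3} = \frac{1}{3} + 7 R$)
$m = -28$ ($m = -8 - 20 = -28$)
$u{\left(T \right)} = - \frac{71}{15}$ ($u{\left(T \right)} = - \frac{3}{5} + \frac{\frac{1}{3} + 7 \left(-3\right)}{5} = - \frac{3}{5} + \frac{\frac{1}{3} - 21}{5} = - \frac{3}{5} + \frac{1}{5} \left(- \frac{62}{3}\right) = - \frac{3}{5} - \frac{62}{15} = - \frac{71}{15}$)
$\frac{u{\left(m \right)}}{\left(\frac{1}{297984 + 216964} + 105694\right) - 217743} = - \frac{71}{15 \left(\left(\frac{1}{297984 + 216964} + 105694\right) - 217743\right)} = - \frac{71}{15 \left(\left(\frac{1}{514948} + 105694\right) - 217743\right)} = - \frac{71}{15 \left(\frac{54426913913}{514948} - 217743\right)} = - \frac{71}{15 \left(- \frac{57699408451}{514948}\right)} = \left(- \frac{71}{15}\right) \left(- \frac{514948}{57699408451}\right) = \frac{36561308}{865491126765}$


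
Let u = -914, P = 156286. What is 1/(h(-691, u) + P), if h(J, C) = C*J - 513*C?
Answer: 1/1256742 ≈ 7.9571e-7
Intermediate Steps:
h(J, C) = -513*C + C*J
1/(h(-691, u) + P) = 1/(-914*(-513 - 691) + 156286) = 1/(-914*(-1204) + 156286) = 1/(1100456 + 156286) = 1/1256742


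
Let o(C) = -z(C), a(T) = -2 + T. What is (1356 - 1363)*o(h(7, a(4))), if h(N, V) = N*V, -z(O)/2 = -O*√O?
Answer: 196*√14 ≈ 733.37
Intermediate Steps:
z(O) = 2*O^(3/2) (z(O) = -(-2)*O*√O = -(-2)*O^(3/2) = 2*O^(3/2))
o(C) = -2*C^(3/2)
(1356 - 1363)*o(h(7, a(4))) = (1356 - 1363)*(-2*7*√7*(-2 + 4)^(3/2)) = -(-14)*(7*2)^(3/2) = -(-14)*14^(3/2) = -(-14)*14*√14 = -(-196)*√14 = 196*√14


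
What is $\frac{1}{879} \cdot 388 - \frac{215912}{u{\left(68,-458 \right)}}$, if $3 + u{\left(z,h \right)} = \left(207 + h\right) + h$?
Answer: $\frac{23757863}{78231} \approx 303.69$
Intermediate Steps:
$u{\left(z,h \right)} = 204 + 2 h$ ($u{\left(z,h \right)} = -3 + \left(\left(207 + h\right) + h\right) = -3 + \left(207 + 2 h\right) = 204 + 2 h$)
$\frac{1}{879} \cdot 388 - \frac{215912}{u{\left(68,-458 \right)}} = \frac{1}{879} \cdot 388 - \frac{215912}{204 + 2 \left(-458\right)} = \frac{1}{879} \cdot 388 - \frac{215912}{204 - 916} = \frac{388}{879} - \frac{215912}{-712} = \frac{388}{879} - - \frac{26989}{89} = \frac{388}{879} + \frac{26989}{89} = \frac{23757863}{78231}$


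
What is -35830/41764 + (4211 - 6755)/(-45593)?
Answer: -763674787/952073026 ≈ -0.80212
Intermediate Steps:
-35830/41764 + (4211 - 6755)/(-45593) = -35830*1/41764 - 2544*(-1/45593) = -17915/20882 + 2544/45593 = -763674787/952073026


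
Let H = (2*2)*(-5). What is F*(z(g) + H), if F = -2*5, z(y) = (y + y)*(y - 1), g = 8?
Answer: -920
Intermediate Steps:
z(y) = 2*y*(-1 + y) (z(y) = (2*y)*(-1 + y) = 2*y*(-1 + y))
F = -10
H = -20 (H = 4*(-5) = -20)
F*(z(g) + H) = -10*(2*8*(-1 + 8) - 20) = -10*(2*8*7 - 20) = -10*(112 - 20) = -10*92 = -920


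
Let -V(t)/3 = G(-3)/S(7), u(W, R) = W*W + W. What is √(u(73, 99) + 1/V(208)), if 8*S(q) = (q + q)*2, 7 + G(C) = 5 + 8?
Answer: √194465/6 ≈ 73.497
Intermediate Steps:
G(C) = 6 (G(C) = -7 + (5 + 8) = -7 + 13 = 6)
u(W, R) = W + W² (u(W, R) = W² + W = W + W²)
S(q) = q/2 (S(q) = ((q + q)*2)/8 = ((2*q)*2)/8 = (4*q)/8 = q/2)
V(t) = -36/7 (V(t) = -18/((½)*7) = -18/7/2 = -18*2/7 = -3*12/7 = -36/7)
√(u(73, 99) + 1/V(208)) = √(73*(1 + 73) + 1/(-36/7)) = √(73*74 - 7/36) = √(5402 - 7/36) = √(194465/36) = √194465/6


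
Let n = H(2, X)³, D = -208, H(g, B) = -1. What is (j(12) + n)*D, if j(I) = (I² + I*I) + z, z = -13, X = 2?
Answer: -56992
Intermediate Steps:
j(I) = -13 + 2*I² (j(I) = (I² + I*I) - 13 = (I² + I²) - 13 = 2*I² - 13 = -13 + 2*I²)
n = -1 (n = (-1)³ = -1)
(j(12) + n)*D = ((-13 + 2*12²) - 1)*(-208) = ((-13 + 2*144) - 1)*(-208) = ((-13 + 288) - 1)*(-208) = (275 - 1)*(-208) = 274*(-208) = -56992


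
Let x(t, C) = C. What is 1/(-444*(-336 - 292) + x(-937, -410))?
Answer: 1/278422 ≈ 3.5917e-6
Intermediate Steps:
1/(-444*(-336 - 292) + x(-937, -410)) = 1/(-444*(-336 - 292) - 410) = 1/(-444*(-628) - 410) = 1/(278832 - 410) = 1/278422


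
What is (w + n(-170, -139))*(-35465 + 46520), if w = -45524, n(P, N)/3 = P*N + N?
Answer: 275811195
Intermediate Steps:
n(P, N) = 3*N + 3*N*P (n(P, N) = 3*(P*N + N) = 3*(N*P + N) = 3*(N + N*P) = 3*N + 3*N*P)
(w + n(-170, -139))*(-35465 + 46520) = (-45524 + 3*(-139)*(1 - 170))*(-35465 + 46520) = (-45524 + 3*(-139)*(-169))*11055 = (-45524 + 70473)*11055 = 24949*11055 = 275811195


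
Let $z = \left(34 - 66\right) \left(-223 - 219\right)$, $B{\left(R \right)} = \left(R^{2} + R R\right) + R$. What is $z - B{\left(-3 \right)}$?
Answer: $14129$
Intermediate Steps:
$B{\left(R \right)} = R + 2 R^{2}$ ($B{\left(R \right)} = \left(R^{2} + R^{2}\right) + R = 2 R^{2} + R = R + 2 R^{2}$)
$z = 14144$ ($z = \left(-32\right) \left(-442\right) = 14144$)
$z - B{\left(-3 \right)} = 14144 - - 3 \left(1 + 2 \left(-3\right)\right) = 14144 - - 3 \left(1 - 6\right) = 14144 - \left(-3\right) \left(-5\right) = 14144 - 15 = 14129$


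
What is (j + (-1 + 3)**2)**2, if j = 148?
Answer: 23104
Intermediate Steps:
(j + (-1 + 3)**2)**2 = (148 + (-1 + 3)**2)**2 = (148 + 2**2)**2 = (148 + 4)**2 = 152**2 = 23104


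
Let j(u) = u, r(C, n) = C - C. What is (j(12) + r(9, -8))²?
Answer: 144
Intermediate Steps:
r(C, n) = 0
(j(12) + r(9, -8))² = (12 + 0)² = 12² = 144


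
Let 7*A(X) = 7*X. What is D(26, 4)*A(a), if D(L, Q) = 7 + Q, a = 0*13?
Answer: 0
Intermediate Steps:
a = 0
A(X) = X (A(X) = (7*X)/7 = X)
D(26, 4)*A(a) = (7 + 4)*0 = 11*0 = 0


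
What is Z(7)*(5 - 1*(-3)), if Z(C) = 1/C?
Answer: 8/7 ≈ 1.1429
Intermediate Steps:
Z(7)*(5 - 1*(-3)) = (5 - 1*(-3))/7 = (5 + 3)/7 = (1/7)*8 = 8/7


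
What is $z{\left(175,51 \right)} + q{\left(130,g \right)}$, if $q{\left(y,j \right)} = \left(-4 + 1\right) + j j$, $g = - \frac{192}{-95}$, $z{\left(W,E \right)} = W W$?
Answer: $\frac{276400414}{9025} \approx 30626.0$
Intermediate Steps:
$z{\left(W,E \right)} = W^{2}$
$g = \frac{192}{95}$ ($g = \left(-192\right) \left(- \frac{1}{95}\right) = \frac{192}{95} \approx 2.0211$)
$q{\left(y,j \right)} = -3 + j^{2}$
$z{\left(175,51 \right)} + q{\left(130,g \right)} = 175^{2} - \left(3 - \left(\frac{192}{95}\right)^{2}\right) = 30625 + \left(-3 + \frac{36864}{9025}\right) = 30625 + \frac{9789}{9025} = \frac{276400414}{9025}$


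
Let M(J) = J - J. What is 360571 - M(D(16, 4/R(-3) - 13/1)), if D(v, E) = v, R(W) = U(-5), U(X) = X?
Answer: 360571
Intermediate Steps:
R(W) = -5
M(J) = 0
360571 - M(D(16, 4/R(-3) - 13/1)) = 360571 - 1*0 = 360571 + 0 = 360571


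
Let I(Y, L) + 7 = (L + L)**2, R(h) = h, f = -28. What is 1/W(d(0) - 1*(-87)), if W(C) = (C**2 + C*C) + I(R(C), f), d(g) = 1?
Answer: 1/18617 ≈ 5.3714e-5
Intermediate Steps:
I(Y, L) = -7 + 4*L**2 (I(Y, L) = -7 + (L + L)**2 = -7 + (2*L)**2 = -7 + 4*L**2)
W(C) = 3129 + 2*C**2 (W(C) = (C**2 + C*C) + (-7 + 4*(-28)**2) = (C**2 + C**2) + (-7 + 4*784) = 2*C**2 + (-7 + 3136) = 2*C**2 + 3129 = 3129 + 2*C**2)
1/W(d(0) - 1*(-87)) = 1/(3129 + 2*(1 - 1*(-87))**2) = 1/(3129 + 2*(1 + 87)**2) = 1/(3129 + 2*88**2) = 1/(3129 + 2*7744) = 1/(3129 + 15488) = 1/18617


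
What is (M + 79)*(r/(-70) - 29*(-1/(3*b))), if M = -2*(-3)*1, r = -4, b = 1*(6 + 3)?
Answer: 18173/189 ≈ 96.153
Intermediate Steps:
b = 9 (b = 1*9 = 9)
M = 6 (M = 6*1 = 6)
(M + 79)*(r/(-70) - 29*(-1/(3*b))) = (6 + 79)*(-4/(-70) - 29/(9*(-3))) = 85*(-4*(-1/70) - 29/(-27)) = 85*(2/35 - 29*(-1/27)) = 85*(2/35 + 29/27) = 85*(1069/945) = 18173/189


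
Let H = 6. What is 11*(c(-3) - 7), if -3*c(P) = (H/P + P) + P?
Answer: -143/3 ≈ -47.667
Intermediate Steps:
c(P) = -2/P - 2*P/3 (c(P) = -((6/P + P) + P)/3 = -((P + 6/P) + P)/3 = -(2*P + 6/P)/3 = -2/P - 2*P/3)
11*(c(-3) - 7) = 11*((-2/(-3) - ⅔*(-3)) - 7) = 11*((-2*(-⅓) + 2) - 7) = 11*((⅔ + 2) - 7) = 11*(8/3 - 7) = 11*(-13/3) = -143/3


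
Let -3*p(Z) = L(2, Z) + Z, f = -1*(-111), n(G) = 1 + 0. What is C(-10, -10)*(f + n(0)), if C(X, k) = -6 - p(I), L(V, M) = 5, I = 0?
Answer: -1456/3 ≈ -485.33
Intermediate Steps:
n(G) = 1
f = 111
p(Z) = -5/3 - Z/3 (p(Z) = -(5 + Z)/3 = -5/3 - Z/3)
C(X, k) = -13/3 (C(X, k) = -6 - (-5/3 - ⅓*0) = -6 - (-5/3 + 0) = -6 - 1*(-5/3) = -6 + 5/3 = -13/3)
C(-10, -10)*(f + n(0)) = -13*(111 + 1)/3 = -13/3*112 = -1456/3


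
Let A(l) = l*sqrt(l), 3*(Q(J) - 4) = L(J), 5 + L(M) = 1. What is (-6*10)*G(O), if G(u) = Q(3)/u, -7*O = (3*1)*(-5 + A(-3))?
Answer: -1400/39 + 280*I*sqrt(3)/13 ≈ -35.897 + 37.306*I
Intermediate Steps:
L(M) = -4 (L(M) = -5 + 1 = -4)
Q(J) = 8/3 (Q(J) = 4 + (1/3)*(-4) = 4 - 4/3 = 8/3)
A(l) = l**(3/2)
O = 15/7 + 9*I*sqrt(3)/7 (O = -3*1*(-5 + (-3)**(3/2))/7 = -3*(-5 - 3*I*sqrt(3))/7 = -(-15 - 9*I*sqrt(3))/7 = 15/7 + 9*I*sqrt(3)/7 ≈ 2.1429 + 2.2269*I)
G(u) = 8/(3*u)
(-6*10)*G(O) = (-6*10)*(8/(3*(15/7 + 9*I*sqrt(3)/7))) = -160/(15/7 + 9*I*sqrt(3)/7)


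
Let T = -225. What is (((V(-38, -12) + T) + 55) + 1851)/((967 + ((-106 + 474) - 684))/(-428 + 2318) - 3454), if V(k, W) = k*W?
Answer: -192330/310829 ≈ -0.61876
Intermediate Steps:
V(k, W) = W*k
(((V(-38, -12) + T) + 55) + 1851)/((967 + ((-106 + 474) - 684))/(-428 + 2318) - 3454) = (((-12*(-38) - 225) + 55) + 1851)/((967 + ((-106 + 474) - 684))/(-428 + 2318) - 3454) = (((456 - 225) + 55) + 1851)/((967 + (368 - 684))/1890 - 3454) = ((231 + 55) + 1851)/((967 - 316)*(1/1890) - 3454) = (286 + 1851)/(651*(1/1890) - 3454) = 2137/(31/90 - 3454) = 2137/(-310829/90) = 2137*(-90/310829) = -192330/310829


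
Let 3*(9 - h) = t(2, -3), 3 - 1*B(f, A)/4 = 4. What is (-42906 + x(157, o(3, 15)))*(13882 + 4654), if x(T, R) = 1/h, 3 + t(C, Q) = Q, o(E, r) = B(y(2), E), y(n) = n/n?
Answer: -8748343240/11 ≈ -7.9530e+8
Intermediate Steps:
y(n) = 1
B(f, A) = -4 (B(f, A) = 12 - 4*4 = 12 - 16 = -4)
o(E, r) = -4
t(C, Q) = -3 + Q
h = 11 (h = 9 - (-3 - 3)/3 = 9 - ⅓*(-6) = 9 + 2 = 11)
x(T, R) = 1/11
(-42906 + x(157, o(3, 15)))*(13882 + 4654) = (-42906 + 1/11)*(13882 + 4654) = -471965/11*18536 = -8748343240/11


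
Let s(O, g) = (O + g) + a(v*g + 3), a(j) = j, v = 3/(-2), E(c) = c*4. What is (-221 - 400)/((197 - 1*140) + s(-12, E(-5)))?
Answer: -621/58 ≈ -10.707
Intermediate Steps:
E(c) = 4*c
v = -3/2 (v = 3*(-1/2) = -3/2 ≈ -1.5000)
s(O, g) = 3 + O - g/2 (s(O, g) = (O + g) + (-3*g/2 + 3) = (O + g) + (3 - 3*g/2) = 3 + O - g/2)
(-221 - 400)/((197 - 1*140) + s(-12, E(-5))) = (-221 - 400)/((197 - 1*140) + (3 - 12 - 2*(-5))) = -621/((197 - 140) + (3 - 12 - 1/2*(-20))) = -621/(57 + (3 - 12 + 10)) = -621/(57 + 1) = -621/58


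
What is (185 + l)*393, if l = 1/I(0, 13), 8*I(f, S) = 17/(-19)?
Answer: 1176249/17 ≈ 69191.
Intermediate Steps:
I(f, S) = -17/152 (I(f, S) = (17/(-19))/8 = (17*(-1/19))/8 = (⅛)*(-17/19) = -17/152)
l = -152/17 (l = 1/(-17/152) = -152/17 ≈ -8.9412)
(185 + l)*393 = (185 - 152/17)*393 = (2993/17)*393 = 1176249/17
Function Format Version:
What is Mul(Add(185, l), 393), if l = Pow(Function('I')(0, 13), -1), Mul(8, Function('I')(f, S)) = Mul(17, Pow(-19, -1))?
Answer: Rational(1176249, 17) ≈ 69191.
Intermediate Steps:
Function('I')(f, S) = Rational(-17, 152) (Function('I')(f, S) = Mul(Rational(1, 8), Mul(17, Pow(-19, -1))) = Mul(Rational(1, 8), Mul(17, Rational(-1, 19))) = Mul(Rational(1, 8), Rational(-17, 19)) = Rational(-17, 152))
l = Rational(-152, 17) (l = Pow(Rational(-17, 152), -1) = Rational(-152, 17) ≈ -8.9412)
Mul(Add(185, l), 393) = Mul(Add(185, Rational(-152, 17)), 393) = Mul(Rational(2993, 17), 393) = Rational(1176249, 17)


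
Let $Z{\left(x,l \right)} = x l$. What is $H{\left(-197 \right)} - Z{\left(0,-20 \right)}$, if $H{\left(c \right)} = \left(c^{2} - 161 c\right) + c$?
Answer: $70329$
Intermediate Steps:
$Z{\left(x,l \right)} = l x$
$H{\left(c \right)} = c^{2} - 160 c$
$H{\left(-197 \right)} - Z{\left(0,-20 \right)} = - 197 \left(-160 - 197\right) - \left(-20\right) 0 = \left(-197\right) \left(-357\right) - 0 = 70329 + 0 = 70329$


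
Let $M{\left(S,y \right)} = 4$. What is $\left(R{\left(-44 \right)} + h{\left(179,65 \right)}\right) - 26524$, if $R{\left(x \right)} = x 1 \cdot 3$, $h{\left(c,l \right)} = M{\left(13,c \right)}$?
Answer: $-26652$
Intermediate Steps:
$h{\left(c,l \right)} = 4$
$R{\left(x \right)} = 3 x$ ($R{\left(x \right)} = x 3 = 3 x$)
$\left(R{\left(-44 \right)} + h{\left(179,65 \right)}\right) - 26524 = \left(3 \left(-44\right) + 4\right) - 26524 = \left(-132 + 4\right) - 26524 = -128 - 26524 = -26652$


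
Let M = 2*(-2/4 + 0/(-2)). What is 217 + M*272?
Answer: -55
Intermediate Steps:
M = -1 (M = 2*(-2*¼ + 0*(-½)) = 2*(-½ + 0) = 2*(-½) = -1)
217 + M*272 = 217 - 1*272 = 217 - 272 = -55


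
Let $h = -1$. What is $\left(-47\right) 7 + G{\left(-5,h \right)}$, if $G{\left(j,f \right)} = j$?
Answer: $-334$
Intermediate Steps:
$\left(-47\right) 7 + G{\left(-5,h \right)} = \left(-47\right) 7 - 5 = -329 - 5 = -334$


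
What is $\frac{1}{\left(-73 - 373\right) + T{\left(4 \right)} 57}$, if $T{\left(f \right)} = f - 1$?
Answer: $- \frac{1}{275} \approx -0.0036364$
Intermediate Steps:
$T{\left(f \right)} = -1 + f$
$\frac{1}{\left(-73 - 373\right) + T{\left(4 \right)} 57} = \frac{1}{\left(-73 - 373\right) + \left(-1 + 4\right) 57} = \frac{1}{\left(-73 - 373\right) + 3 \cdot 57} = \frac{1}{-446 + 171} = \frac{1}{-275} = - \frac{1}{275}$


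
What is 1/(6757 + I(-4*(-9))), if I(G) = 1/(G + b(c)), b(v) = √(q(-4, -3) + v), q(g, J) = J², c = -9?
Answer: 36/243253 ≈ 0.00014799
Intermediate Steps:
b(v) = √(9 + v) (b(v) = √((-3)² + v) = √(9 + v))
I(G) = 1/G (I(G) = 1/(G + √(9 - 9)) = 1/(G + √0) = 1/(G + 0) = 1/G)
1/(6757 + I(-4*(-9))) = 1/(6757 + 1/(-4*(-9))) = 1/(6757 + 1/36) = 1/(243253/36) = 36/243253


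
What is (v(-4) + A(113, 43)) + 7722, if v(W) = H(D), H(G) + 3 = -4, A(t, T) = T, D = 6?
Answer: 7758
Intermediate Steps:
H(G) = -7 (H(G) = -3 - 4 = -7)
v(W) = -7
(v(-4) + A(113, 43)) + 7722 = (-7 + 43) + 7722 = 36 + 7722 = 7758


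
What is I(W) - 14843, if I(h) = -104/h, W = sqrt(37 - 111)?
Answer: -14843 + 52*I*sqrt(74)/37 ≈ -14843.0 + 12.09*I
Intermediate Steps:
W = I*sqrt(74) (W = sqrt(-74) = I*sqrt(74) ≈ 8.6023*I)
I(W) - 14843 = -104*(-I*sqrt(74)/74) - 14843 = -(-52)*I*sqrt(74)/37 - 14843 = 52*I*sqrt(74)/37 - 14843 = -14843 + 52*I*sqrt(74)/37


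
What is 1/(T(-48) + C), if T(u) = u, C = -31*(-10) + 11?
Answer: 1/273 ≈ 0.0036630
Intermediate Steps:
C = 321 (C = 310 + 11 = 321)
1/(T(-48) + C) = 1/(-48 + 321) = 1/273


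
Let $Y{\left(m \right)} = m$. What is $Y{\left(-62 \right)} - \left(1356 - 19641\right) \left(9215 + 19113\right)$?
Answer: $517977418$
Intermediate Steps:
$Y{\left(-62 \right)} - \left(1356 - 19641\right) \left(9215 + 19113\right) = -62 - \left(1356 - 19641\right) \left(9215 + 19113\right) = -62 - \left(-18285\right) 28328 = -62 - -517977480 = -62 + 517977480 = 517977418$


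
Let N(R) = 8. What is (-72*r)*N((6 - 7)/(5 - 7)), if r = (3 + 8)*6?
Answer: -38016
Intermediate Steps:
r = 66 (r = 11*6 = 66)
(-72*r)*N((6 - 7)/(5 - 7)) = -72*66*8 = -4752*8 = -38016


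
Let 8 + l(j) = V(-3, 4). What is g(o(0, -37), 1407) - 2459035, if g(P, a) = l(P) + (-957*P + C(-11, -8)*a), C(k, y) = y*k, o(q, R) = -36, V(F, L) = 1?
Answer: -2300774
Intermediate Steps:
l(j) = -7 (l(j) = -8 + 1 = -7)
C(k, y) = k*y
g(P, a) = -7 - 957*P + 88*a (g(P, a) = -7 + (-957*P + (-11*(-8))*a) = -7 + (-957*P + 88*a) = -7 - 957*P + 88*a)
g(o(0, -37), 1407) - 2459035 = (-7 - 957*(-36) + 88*1407) - 2459035 = (-7 + 34452 + 123816) - 2459035 = 158261 - 2459035 = -2300774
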